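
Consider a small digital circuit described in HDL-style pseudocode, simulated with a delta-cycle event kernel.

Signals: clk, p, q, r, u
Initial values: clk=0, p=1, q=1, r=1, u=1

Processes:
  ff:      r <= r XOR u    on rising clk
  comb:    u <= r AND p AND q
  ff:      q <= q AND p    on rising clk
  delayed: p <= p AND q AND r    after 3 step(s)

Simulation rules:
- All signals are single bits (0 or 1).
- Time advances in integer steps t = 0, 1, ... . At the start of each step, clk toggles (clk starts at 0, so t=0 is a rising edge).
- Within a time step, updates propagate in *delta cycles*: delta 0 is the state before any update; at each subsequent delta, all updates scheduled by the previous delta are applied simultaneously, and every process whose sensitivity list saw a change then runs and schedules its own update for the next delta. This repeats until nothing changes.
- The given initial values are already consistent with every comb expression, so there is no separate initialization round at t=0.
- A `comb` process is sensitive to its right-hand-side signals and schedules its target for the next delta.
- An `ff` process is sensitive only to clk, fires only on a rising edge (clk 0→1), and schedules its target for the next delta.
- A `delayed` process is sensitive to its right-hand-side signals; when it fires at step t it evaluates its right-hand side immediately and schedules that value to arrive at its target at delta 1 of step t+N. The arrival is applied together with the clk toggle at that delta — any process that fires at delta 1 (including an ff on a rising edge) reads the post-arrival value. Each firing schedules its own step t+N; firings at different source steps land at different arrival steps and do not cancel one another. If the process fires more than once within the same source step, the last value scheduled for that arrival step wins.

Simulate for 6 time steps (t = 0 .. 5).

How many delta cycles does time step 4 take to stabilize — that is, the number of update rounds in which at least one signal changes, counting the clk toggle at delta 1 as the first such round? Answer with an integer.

2

[bits: q,clk,u,p,r]
t=0: Δ0=10111 Δ1=11111 Δ2=11110 Δ3=11010 | 3Δ
t=1: Δ0=11010 Δ1=10010 | 1Δ
t=2: Δ0=10010 Δ1=11010 | 1Δ
t=3: Δ0=11010 Δ1=10000 | 1Δ
t=4: Δ0=10000 Δ1=11000 Δ2=01000 | 2Δ
t=5: Δ0=01000 Δ1=00000 | 1Δ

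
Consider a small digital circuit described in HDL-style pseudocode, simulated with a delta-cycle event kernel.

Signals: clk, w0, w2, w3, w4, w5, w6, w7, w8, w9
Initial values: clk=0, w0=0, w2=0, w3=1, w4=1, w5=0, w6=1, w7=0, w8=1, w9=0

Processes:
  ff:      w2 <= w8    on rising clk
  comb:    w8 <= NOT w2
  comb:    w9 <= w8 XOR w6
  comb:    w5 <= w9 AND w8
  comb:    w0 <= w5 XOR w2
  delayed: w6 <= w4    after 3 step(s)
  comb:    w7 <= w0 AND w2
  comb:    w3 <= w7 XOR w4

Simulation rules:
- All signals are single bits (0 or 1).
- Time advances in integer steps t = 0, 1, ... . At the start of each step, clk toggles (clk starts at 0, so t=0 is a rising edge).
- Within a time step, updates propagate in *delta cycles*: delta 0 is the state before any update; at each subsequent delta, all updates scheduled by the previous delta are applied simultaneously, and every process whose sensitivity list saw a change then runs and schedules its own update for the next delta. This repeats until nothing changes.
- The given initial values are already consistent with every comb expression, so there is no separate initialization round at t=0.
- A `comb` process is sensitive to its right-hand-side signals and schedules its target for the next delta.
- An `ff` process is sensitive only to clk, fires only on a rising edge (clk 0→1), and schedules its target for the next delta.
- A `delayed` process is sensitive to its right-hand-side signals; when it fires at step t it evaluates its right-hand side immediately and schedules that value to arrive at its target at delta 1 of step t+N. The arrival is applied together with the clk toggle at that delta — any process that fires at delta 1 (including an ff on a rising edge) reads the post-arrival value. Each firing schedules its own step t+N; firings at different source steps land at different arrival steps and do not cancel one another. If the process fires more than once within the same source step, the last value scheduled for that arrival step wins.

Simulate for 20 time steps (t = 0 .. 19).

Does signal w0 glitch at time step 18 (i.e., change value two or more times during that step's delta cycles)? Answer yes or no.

[bits: w7,w0,clk,w3,w8,w2,w9,w4,w5,w6]
t=0: Δ0=0001100101 Δ1=0011100101 Δ2=0011110101 Δ3=0111010101 Δ4=1111011101 Δ5=1110011101 | 5Δ
t=1: Δ0=1110011101 Δ1=1100011101 | 1Δ
t=2: Δ0=1100011101 Δ1=1110011101 Δ2=1110001101 Δ3=0010101101 Δ4=0011100111 Δ5=0111100101 Δ6=0011100101 | 6Δ
t=3: Δ0=0011100101 Δ1=0001100101 | 1Δ
t=4: Δ0=0001100101 Δ1=0011100101 Δ2=0011110101 Δ3=0111010101 Δ4=1111011101 Δ5=1110011101 | 5Δ
t=5: Δ0=1110011101 Δ1=1100011101 | 1Δ
t=6: Δ0=1100011101 Δ1=1110011101 Δ2=1110001101 Δ3=0010101101 Δ4=0011100111 Δ5=0111100101 Δ6=0011100101 | 6Δ
t=7: Δ0=0011100101 Δ1=0001100101 | 1Δ
t=8: Δ0=0001100101 Δ1=0011100101 Δ2=0011110101 Δ3=0111010101 Δ4=1111011101 Δ5=1110011101 | 5Δ
t=9: Δ0=1110011101 Δ1=1100011101 | 1Δ
t=10: Δ0=1100011101 Δ1=1110011101 Δ2=1110001101 Δ3=0010101101 Δ4=0011100111 Δ5=0111100101 Δ6=0011100101 | 6Δ
t=11: Δ0=0011100101 Δ1=0001100101 | 1Δ
t=12: Δ0=0001100101 Δ1=0011100101 Δ2=0011110101 Δ3=0111010101 Δ4=1111011101 Δ5=1110011101 | 5Δ
t=13: Δ0=1110011101 Δ1=1100011101 | 1Δ
t=14: Δ0=1100011101 Δ1=1110011101 Δ2=1110001101 Δ3=0010101101 Δ4=0011100111 Δ5=0111100101 Δ6=0011100101 | 6Δ
t=15: Δ0=0011100101 Δ1=0001100101 | 1Δ
t=16: Δ0=0001100101 Δ1=0011100101 Δ2=0011110101 Δ3=0111010101 Δ4=1111011101 Δ5=1110011101 | 5Δ
t=17: Δ0=1110011101 Δ1=1100011101 | 1Δ
t=18: Δ0=1100011101 Δ1=1110011101 Δ2=1110001101 Δ3=0010101101 Δ4=0011100111 Δ5=0111100101 Δ6=0011100101 | 6Δ
t=19: Δ0=0011100101 Δ1=0001100101 | 1Δ

yes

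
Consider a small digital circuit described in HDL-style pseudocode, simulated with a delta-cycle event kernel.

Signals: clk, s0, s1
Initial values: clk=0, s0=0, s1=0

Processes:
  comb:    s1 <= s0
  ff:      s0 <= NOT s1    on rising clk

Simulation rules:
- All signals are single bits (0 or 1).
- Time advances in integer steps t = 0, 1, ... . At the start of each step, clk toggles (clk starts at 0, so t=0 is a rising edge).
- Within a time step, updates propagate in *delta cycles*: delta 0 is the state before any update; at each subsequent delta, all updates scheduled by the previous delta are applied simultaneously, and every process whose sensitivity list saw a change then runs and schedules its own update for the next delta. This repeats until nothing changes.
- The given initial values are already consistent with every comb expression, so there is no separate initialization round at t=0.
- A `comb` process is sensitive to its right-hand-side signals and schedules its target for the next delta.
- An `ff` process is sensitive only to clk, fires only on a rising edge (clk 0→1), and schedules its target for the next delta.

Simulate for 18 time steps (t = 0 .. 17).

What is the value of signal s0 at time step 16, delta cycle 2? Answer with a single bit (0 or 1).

[bits: s1,clk,s0]
t=0: Δ0=000 Δ1=010 Δ2=011 Δ3=111 | 3Δ
t=1: Δ0=111 Δ1=101 | 1Δ
t=2: Δ0=101 Δ1=111 Δ2=110 Δ3=010 | 3Δ
t=3: Δ0=010 Δ1=000 | 1Δ
t=4: Δ0=000 Δ1=010 Δ2=011 Δ3=111 | 3Δ
t=5: Δ0=111 Δ1=101 | 1Δ
t=6: Δ0=101 Δ1=111 Δ2=110 Δ3=010 | 3Δ
t=7: Δ0=010 Δ1=000 | 1Δ
t=8: Δ0=000 Δ1=010 Δ2=011 Δ3=111 | 3Δ
t=9: Δ0=111 Δ1=101 | 1Δ
t=10: Δ0=101 Δ1=111 Δ2=110 Δ3=010 | 3Δ
t=11: Δ0=010 Δ1=000 | 1Δ
t=12: Δ0=000 Δ1=010 Δ2=011 Δ3=111 | 3Δ
t=13: Δ0=111 Δ1=101 | 1Δ
t=14: Δ0=101 Δ1=111 Δ2=110 Δ3=010 | 3Δ
t=15: Δ0=010 Δ1=000 | 1Δ
t=16: Δ0=000 Δ1=010 Δ2=011 Δ3=111 | 3Δ
t=17: Δ0=111 Δ1=101 | 1Δ

1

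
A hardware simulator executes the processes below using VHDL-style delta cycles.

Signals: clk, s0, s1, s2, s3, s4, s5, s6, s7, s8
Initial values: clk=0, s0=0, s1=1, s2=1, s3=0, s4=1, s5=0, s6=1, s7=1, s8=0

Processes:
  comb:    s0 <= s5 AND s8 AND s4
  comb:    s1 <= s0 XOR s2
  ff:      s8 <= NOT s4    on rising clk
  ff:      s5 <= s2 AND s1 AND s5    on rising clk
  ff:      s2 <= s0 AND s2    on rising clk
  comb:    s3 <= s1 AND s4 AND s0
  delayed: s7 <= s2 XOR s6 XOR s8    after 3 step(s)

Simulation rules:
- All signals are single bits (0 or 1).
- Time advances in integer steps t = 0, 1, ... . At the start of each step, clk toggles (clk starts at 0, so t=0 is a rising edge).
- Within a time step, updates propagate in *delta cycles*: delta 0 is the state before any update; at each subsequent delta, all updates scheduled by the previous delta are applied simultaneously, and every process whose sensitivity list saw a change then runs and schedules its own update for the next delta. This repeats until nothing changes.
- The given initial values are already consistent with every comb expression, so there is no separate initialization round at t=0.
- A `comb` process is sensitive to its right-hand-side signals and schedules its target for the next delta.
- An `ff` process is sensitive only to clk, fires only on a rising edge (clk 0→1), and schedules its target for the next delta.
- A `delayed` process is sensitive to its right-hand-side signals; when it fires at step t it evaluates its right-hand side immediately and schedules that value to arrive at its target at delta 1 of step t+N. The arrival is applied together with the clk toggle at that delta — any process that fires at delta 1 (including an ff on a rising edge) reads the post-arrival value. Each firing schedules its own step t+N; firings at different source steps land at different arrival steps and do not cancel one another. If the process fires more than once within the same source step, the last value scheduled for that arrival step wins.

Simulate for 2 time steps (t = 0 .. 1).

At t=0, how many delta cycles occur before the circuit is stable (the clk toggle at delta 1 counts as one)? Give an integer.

3

t=0 Δ0: s8=0 s1=1 s6=1 s5=0 clk=0 s3=0 s0=0 s4=1 s7=1 s2=1
  Δ1: clk:0→1
  Δ2: s2:1→0
  Δ3: s1:1→0
  (3Δ to stable)
t=1 Δ0: s8=0 s1=0 s6=1 s5=0 clk=1 s3=0 s0=0 s4=1 s7=1 s2=0
  Δ1: clk:1→0
  (1Δ to stable)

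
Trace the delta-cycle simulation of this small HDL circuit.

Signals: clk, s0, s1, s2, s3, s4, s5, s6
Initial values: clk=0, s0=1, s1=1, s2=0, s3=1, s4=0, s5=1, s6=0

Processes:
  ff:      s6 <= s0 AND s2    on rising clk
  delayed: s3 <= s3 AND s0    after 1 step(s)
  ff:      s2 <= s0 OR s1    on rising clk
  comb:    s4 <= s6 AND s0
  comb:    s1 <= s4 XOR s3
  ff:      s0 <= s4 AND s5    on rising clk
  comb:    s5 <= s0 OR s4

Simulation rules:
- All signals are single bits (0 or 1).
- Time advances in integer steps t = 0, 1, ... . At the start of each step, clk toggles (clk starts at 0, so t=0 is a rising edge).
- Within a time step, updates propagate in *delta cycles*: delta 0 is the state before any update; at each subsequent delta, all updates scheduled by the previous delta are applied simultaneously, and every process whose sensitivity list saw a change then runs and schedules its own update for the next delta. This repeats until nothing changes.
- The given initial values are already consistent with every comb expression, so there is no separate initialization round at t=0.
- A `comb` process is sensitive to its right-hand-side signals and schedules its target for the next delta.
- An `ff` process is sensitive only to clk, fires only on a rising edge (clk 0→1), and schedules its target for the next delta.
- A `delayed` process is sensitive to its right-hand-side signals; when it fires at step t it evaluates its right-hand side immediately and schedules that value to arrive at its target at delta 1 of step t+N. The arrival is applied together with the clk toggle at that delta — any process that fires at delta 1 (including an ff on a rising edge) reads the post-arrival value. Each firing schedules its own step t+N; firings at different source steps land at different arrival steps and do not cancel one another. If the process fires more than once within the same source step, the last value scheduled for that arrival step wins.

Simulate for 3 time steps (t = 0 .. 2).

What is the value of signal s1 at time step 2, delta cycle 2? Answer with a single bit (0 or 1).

0

t=0 Δ0: s2=0 s6=0 s1=1 s3=1 s5=1 s0=1 clk=0 s4=0
  Δ1: clk:0→1
  Δ2: s2:0→1, s0:1→0
  Δ3: s5:1→0
  (3Δ to stable)
t=1 Δ0: s2=1 s6=0 s1=1 s3=1 s5=0 s0=0 clk=1 s4=0
  Δ1: s3:1→0, clk:1→0
  Δ2: s1:1→0
  (2Δ to stable)
t=2 Δ0: s2=1 s6=0 s1=0 s3=0 s5=0 s0=0 clk=0 s4=0
  Δ1: clk:0→1
  Δ2: s2:1→0
  (2Δ to stable)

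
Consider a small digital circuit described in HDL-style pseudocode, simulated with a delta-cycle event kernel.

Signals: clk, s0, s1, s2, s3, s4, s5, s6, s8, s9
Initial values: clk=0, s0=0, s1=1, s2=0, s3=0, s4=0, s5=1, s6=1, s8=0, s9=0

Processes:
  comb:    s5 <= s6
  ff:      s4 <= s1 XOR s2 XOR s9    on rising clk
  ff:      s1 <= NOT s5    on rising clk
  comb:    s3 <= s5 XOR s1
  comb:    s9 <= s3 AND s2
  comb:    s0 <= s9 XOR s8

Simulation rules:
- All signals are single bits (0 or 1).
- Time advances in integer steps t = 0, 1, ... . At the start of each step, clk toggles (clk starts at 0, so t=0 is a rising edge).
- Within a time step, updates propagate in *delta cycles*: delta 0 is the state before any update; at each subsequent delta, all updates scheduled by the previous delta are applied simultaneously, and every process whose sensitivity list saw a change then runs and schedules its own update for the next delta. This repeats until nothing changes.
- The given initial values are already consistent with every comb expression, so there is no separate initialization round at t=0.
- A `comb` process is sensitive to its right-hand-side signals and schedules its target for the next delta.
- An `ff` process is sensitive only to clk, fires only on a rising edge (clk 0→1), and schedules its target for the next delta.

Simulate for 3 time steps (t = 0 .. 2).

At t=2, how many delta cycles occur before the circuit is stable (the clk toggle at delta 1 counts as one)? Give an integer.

2

[bits: s2,s0,s1,s4,s5,s8,clk,s3,s6,s9]
t=0: Δ0=0010100010 Δ1=0010101010 Δ2=0001101010 Δ3=0001101110 | 3Δ
t=1: Δ0=0001101110 Δ1=0001100110 | 1Δ
t=2: Δ0=0001100110 Δ1=0001101110 Δ2=0000101110 | 2Δ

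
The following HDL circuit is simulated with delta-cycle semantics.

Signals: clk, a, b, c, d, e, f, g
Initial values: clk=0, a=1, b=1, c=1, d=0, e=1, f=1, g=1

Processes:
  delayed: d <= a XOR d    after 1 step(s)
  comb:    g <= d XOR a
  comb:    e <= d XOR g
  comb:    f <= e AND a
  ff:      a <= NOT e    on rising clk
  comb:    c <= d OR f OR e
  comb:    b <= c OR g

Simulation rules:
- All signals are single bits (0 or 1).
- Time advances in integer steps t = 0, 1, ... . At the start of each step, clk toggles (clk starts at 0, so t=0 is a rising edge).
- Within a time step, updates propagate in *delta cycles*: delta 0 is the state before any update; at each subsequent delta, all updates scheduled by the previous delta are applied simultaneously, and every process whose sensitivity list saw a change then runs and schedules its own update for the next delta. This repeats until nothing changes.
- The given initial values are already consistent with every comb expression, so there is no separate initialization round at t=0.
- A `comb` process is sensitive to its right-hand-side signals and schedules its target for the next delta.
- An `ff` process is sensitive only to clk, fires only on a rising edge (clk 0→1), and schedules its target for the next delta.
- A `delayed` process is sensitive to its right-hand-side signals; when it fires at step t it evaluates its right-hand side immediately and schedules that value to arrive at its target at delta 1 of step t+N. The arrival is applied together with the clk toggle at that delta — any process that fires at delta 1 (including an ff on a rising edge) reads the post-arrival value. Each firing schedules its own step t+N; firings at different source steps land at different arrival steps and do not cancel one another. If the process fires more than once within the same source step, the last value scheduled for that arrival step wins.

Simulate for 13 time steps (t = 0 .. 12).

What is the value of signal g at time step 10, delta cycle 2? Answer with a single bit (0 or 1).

0

t0.Δ0 c=1 a=1 e=1 f=1 clk=0 d=0 g=1 b=1
t0.Δ1 c=1 a=1 e=1 f=1 clk=1 d=0 g=1 b=1
t0.Δ2 c=1 a=0 e=1 f=1 clk=1 d=0 g=1 b=1
t0.Δ3 c=1 a=0 e=1 f=0 clk=1 d=0 g=0 b=1
t0.Δ4 c=1 a=0 e=0 f=0 clk=1 d=0 g=0 b=1
t0.Δ5 c=0 a=0 e=0 f=0 clk=1 d=0 g=0 b=1
t0.Δ6 c=0 a=0 e=0 f=0 clk=1 d=0 g=0 b=0
t1.Δ0 c=0 a=0 e=0 f=0 clk=1 d=0 g=0 b=0
t1.Δ1 c=0 a=0 e=0 f=0 clk=0 d=0 g=0 b=0
t2.Δ0 c=0 a=0 e=0 f=0 clk=0 d=0 g=0 b=0
t2.Δ1 c=0 a=0 e=0 f=0 clk=1 d=0 g=0 b=0
t2.Δ2 c=0 a=1 e=0 f=0 clk=1 d=0 g=0 b=0
t2.Δ3 c=0 a=1 e=0 f=0 clk=1 d=0 g=1 b=0
t2.Δ4 c=0 a=1 e=1 f=0 clk=1 d=0 g=1 b=1
t2.Δ5 c=1 a=1 e=1 f=1 clk=1 d=0 g=1 b=1
t3.Δ0 c=1 a=1 e=1 f=1 clk=1 d=0 g=1 b=1
t3.Δ1 c=1 a=1 e=1 f=1 clk=0 d=1 g=1 b=1
t3.Δ2 c=1 a=1 e=0 f=1 clk=0 d=1 g=0 b=1
t3.Δ3 c=1 a=1 e=1 f=0 clk=0 d=1 g=0 b=1
t3.Δ4 c=1 a=1 e=1 f=1 clk=0 d=1 g=0 b=1
t4.Δ0 c=1 a=1 e=1 f=1 clk=0 d=1 g=0 b=1
t4.Δ1 c=1 a=1 e=1 f=1 clk=1 d=0 g=0 b=1
t4.Δ2 c=1 a=0 e=0 f=1 clk=1 d=0 g=1 b=1
t4.Δ3 c=1 a=0 e=1 f=0 clk=1 d=0 g=0 b=1
t4.Δ4 c=1 a=0 e=0 f=0 clk=1 d=0 g=0 b=1
t4.Δ5 c=0 a=0 e=0 f=0 clk=1 d=0 g=0 b=1
t4.Δ6 c=0 a=0 e=0 f=0 clk=1 d=0 g=0 b=0
t5.Δ0 c=0 a=0 e=0 f=0 clk=1 d=0 g=0 b=0
t5.Δ1 c=0 a=0 e=0 f=0 clk=0 d=0 g=0 b=0
t6.Δ0 c=0 a=0 e=0 f=0 clk=0 d=0 g=0 b=0
t6.Δ1 c=0 a=0 e=0 f=0 clk=1 d=0 g=0 b=0
t6.Δ2 c=0 a=1 e=0 f=0 clk=1 d=0 g=0 b=0
t6.Δ3 c=0 a=1 e=0 f=0 clk=1 d=0 g=1 b=0
t6.Δ4 c=0 a=1 e=1 f=0 clk=1 d=0 g=1 b=1
t6.Δ5 c=1 a=1 e=1 f=1 clk=1 d=0 g=1 b=1
t7.Δ0 c=1 a=1 e=1 f=1 clk=1 d=0 g=1 b=1
t7.Δ1 c=1 a=1 e=1 f=1 clk=0 d=1 g=1 b=1
t7.Δ2 c=1 a=1 e=0 f=1 clk=0 d=1 g=0 b=1
t7.Δ3 c=1 a=1 e=1 f=0 clk=0 d=1 g=0 b=1
t7.Δ4 c=1 a=1 e=1 f=1 clk=0 d=1 g=0 b=1
t8.Δ0 c=1 a=1 e=1 f=1 clk=0 d=1 g=0 b=1
t8.Δ1 c=1 a=1 e=1 f=1 clk=1 d=0 g=0 b=1
t8.Δ2 c=1 a=0 e=0 f=1 clk=1 d=0 g=1 b=1
t8.Δ3 c=1 a=0 e=1 f=0 clk=1 d=0 g=0 b=1
t8.Δ4 c=1 a=0 e=0 f=0 clk=1 d=0 g=0 b=1
t8.Δ5 c=0 a=0 e=0 f=0 clk=1 d=0 g=0 b=1
t8.Δ6 c=0 a=0 e=0 f=0 clk=1 d=0 g=0 b=0
t9.Δ0 c=0 a=0 e=0 f=0 clk=1 d=0 g=0 b=0
t9.Δ1 c=0 a=0 e=0 f=0 clk=0 d=0 g=0 b=0
t10.Δ0 c=0 a=0 e=0 f=0 clk=0 d=0 g=0 b=0
t10.Δ1 c=0 a=0 e=0 f=0 clk=1 d=0 g=0 b=0
t10.Δ2 c=0 a=1 e=0 f=0 clk=1 d=0 g=0 b=0
t10.Δ3 c=0 a=1 e=0 f=0 clk=1 d=0 g=1 b=0
t10.Δ4 c=0 a=1 e=1 f=0 clk=1 d=0 g=1 b=1
t10.Δ5 c=1 a=1 e=1 f=1 clk=1 d=0 g=1 b=1
t11.Δ0 c=1 a=1 e=1 f=1 clk=1 d=0 g=1 b=1
t11.Δ1 c=1 a=1 e=1 f=1 clk=0 d=1 g=1 b=1
t11.Δ2 c=1 a=1 e=0 f=1 clk=0 d=1 g=0 b=1
t11.Δ3 c=1 a=1 e=1 f=0 clk=0 d=1 g=0 b=1
t11.Δ4 c=1 a=1 e=1 f=1 clk=0 d=1 g=0 b=1
t12.Δ0 c=1 a=1 e=1 f=1 clk=0 d=1 g=0 b=1
t12.Δ1 c=1 a=1 e=1 f=1 clk=1 d=0 g=0 b=1
t12.Δ2 c=1 a=0 e=0 f=1 clk=1 d=0 g=1 b=1
t12.Δ3 c=1 a=0 e=1 f=0 clk=1 d=0 g=0 b=1
t12.Δ4 c=1 a=0 e=0 f=0 clk=1 d=0 g=0 b=1
t12.Δ5 c=0 a=0 e=0 f=0 clk=1 d=0 g=0 b=1
t12.Δ6 c=0 a=0 e=0 f=0 clk=1 d=0 g=0 b=0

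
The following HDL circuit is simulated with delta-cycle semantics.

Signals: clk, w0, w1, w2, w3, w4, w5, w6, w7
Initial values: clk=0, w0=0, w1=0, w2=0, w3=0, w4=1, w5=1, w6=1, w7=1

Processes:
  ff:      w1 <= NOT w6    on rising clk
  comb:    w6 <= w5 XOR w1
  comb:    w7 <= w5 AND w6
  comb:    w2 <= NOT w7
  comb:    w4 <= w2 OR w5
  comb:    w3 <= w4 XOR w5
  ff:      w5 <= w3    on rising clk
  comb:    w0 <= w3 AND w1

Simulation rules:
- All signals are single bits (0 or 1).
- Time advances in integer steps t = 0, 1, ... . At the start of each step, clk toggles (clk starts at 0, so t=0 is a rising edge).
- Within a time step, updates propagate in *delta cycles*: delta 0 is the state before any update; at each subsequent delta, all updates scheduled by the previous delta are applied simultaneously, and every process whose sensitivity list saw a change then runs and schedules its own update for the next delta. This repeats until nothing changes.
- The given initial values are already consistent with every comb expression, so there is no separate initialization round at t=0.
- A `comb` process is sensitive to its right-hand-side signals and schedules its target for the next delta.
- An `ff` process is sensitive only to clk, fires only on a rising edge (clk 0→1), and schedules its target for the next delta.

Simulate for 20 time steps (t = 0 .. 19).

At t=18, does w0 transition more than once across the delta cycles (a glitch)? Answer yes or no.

yes

t=0 Δ0: w3=0 w4=1 w1=0 w6=1 clk=0 w0=0 w5=1 w7=1 w2=0
  Δ1: clk:0→1
  Δ2: w5:1→0
  Δ3: w3:0→1, w4:1→0, w6:1→0, w7:1→0
  Δ4: w3:1→0, w2:0→1
  Δ5: w4:0→1
  Δ6: w3:0→1
  (6Δ to stable)
t=1 Δ0: w3=1 w4=1 w1=0 w6=0 clk=1 w0=0 w5=0 w7=0 w2=1
  Δ1: clk:1→0
  (1Δ to stable)
t=2 Δ0: w3=1 w4=1 w1=0 w6=0 clk=0 w0=0 w5=0 w7=0 w2=1
  Δ1: clk:0→1
  Δ2: w1:0→1, w5:0→1
  Δ3: w3:1→0, w0:0→1
  Δ4: w0:1→0
  (4Δ to stable)
t=3 Δ0: w3=0 w4=1 w1=1 w6=0 clk=1 w0=0 w5=1 w7=0 w2=1
  Δ1: clk:1→0
  (1Δ to stable)
t=4 Δ0: w3=0 w4=1 w1=1 w6=0 clk=0 w0=0 w5=1 w7=0 w2=1
  Δ1: clk:0→1
  Δ2: w5:1→0
  Δ3: w3:0→1, w6:0→1
  Δ4: w0:0→1
  (4Δ to stable)
t=5 Δ0: w3=1 w4=1 w1=1 w6=1 clk=1 w0=1 w5=0 w7=0 w2=1
  Δ1: clk:1→0
  (1Δ to stable)
t=6 Δ0: w3=1 w4=1 w1=1 w6=1 clk=0 w0=1 w5=0 w7=0 w2=1
  Δ1: clk:0→1
  Δ2: w1:1→0, w5:0→1
  Δ3: w3:1→0, w0:1→0, w7:0→1
  Δ4: w2:1→0
  (4Δ to stable)
t=7 Δ0: w3=0 w4=1 w1=0 w6=1 clk=1 w0=0 w5=1 w7=1 w2=0
  Δ1: clk:1→0
  (1Δ to stable)
t=8 Δ0: w3=0 w4=1 w1=0 w6=1 clk=0 w0=0 w5=1 w7=1 w2=0
  Δ1: clk:0→1
  Δ2: w5:1→0
  Δ3: w3:0→1, w4:1→0, w6:1→0, w7:1→0
  Δ4: w3:1→0, w2:0→1
  Δ5: w4:0→1
  Δ6: w3:0→1
  (6Δ to stable)
t=9 Δ0: w3=1 w4=1 w1=0 w6=0 clk=1 w0=0 w5=0 w7=0 w2=1
  Δ1: clk:1→0
  (1Δ to stable)
t=10 Δ0: w3=1 w4=1 w1=0 w6=0 clk=0 w0=0 w5=0 w7=0 w2=1
  Δ1: clk:0→1
  Δ2: w1:0→1, w5:0→1
  Δ3: w3:1→0, w0:0→1
  Δ4: w0:1→0
  (4Δ to stable)
t=11 Δ0: w3=0 w4=1 w1=1 w6=0 clk=1 w0=0 w5=1 w7=0 w2=1
  Δ1: clk:1→0
  (1Δ to stable)
t=12 Δ0: w3=0 w4=1 w1=1 w6=0 clk=0 w0=0 w5=1 w7=0 w2=1
  Δ1: clk:0→1
  Δ2: w5:1→0
  Δ3: w3:0→1, w6:0→1
  Δ4: w0:0→1
  (4Δ to stable)
t=13 Δ0: w3=1 w4=1 w1=1 w6=1 clk=1 w0=1 w5=0 w7=0 w2=1
  Δ1: clk:1→0
  (1Δ to stable)
t=14 Δ0: w3=1 w4=1 w1=1 w6=1 clk=0 w0=1 w5=0 w7=0 w2=1
  Δ1: clk:0→1
  Δ2: w1:1→0, w5:0→1
  Δ3: w3:1→0, w0:1→0, w7:0→1
  Δ4: w2:1→0
  (4Δ to stable)
t=15 Δ0: w3=0 w4=1 w1=0 w6=1 clk=1 w0=0 w5=1 w7=1 w2=0
  Δ1: clk:1→0
  (1Δ to stable)
t=16 Δ0: w3=0 w4=1 w1=0 w6=1 clk=0 w0=0 w5=1 w7=1 w2=0
  Δ1: clk:0→1
  Δ2: w5:1→0
  Δ3: w3:0→1, w4:1→0, w6:1→0, w7:1→0
  Δ4: w3:1→0, w2:0→1
  Δ5: w4:0→1
  Δ6: w3:0→1
  (6Δ to stable)
t=17 Δ0: w3=1 w4=1 w1=0 w6=0 clk=1 w0=0 w5=0 w7=0 w2=1
  Δ1: clk:1→0
  (1Δ to stable)
t=18 Δ0: w3=1 w4=1 w1=0 w6=0 clk=0 w0=0 w5=0 w7=0 w2=1
  Δ1: clk:0→1
  Δ2: w1:0→1, w5:0→1
  Δ3: w3:1→0, w0:0→1
  Δ4: w0:1→0
  (4Δ to stable)
t=19 Δ0: w3=0 w4=1 w1=1 w6=0 clk=1 w0=0 w5=1 w7=0 w2=1
  Δ1: clk:1→0
  (1Δ to stable)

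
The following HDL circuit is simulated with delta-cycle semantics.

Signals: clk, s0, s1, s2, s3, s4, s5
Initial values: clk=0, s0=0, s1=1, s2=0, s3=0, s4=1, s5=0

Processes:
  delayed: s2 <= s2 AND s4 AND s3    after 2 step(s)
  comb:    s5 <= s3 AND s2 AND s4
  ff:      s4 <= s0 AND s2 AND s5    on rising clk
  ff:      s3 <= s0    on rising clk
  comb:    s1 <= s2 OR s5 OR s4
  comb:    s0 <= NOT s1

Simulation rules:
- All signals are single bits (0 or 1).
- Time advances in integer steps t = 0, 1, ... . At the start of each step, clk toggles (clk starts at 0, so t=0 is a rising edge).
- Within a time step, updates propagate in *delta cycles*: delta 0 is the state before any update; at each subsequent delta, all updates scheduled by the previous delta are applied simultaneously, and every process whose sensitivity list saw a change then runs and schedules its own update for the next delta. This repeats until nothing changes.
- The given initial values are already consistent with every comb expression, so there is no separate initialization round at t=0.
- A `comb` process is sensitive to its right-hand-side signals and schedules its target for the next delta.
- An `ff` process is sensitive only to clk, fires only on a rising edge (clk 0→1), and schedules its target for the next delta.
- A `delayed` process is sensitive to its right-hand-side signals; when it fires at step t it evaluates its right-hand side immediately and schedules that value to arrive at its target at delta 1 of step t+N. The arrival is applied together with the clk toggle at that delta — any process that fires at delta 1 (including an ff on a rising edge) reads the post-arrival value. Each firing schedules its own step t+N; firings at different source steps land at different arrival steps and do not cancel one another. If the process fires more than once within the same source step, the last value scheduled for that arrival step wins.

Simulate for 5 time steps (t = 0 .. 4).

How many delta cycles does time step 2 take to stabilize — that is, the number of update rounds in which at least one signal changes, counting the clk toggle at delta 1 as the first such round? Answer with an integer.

t=0 Δ0: s3=0 s4=1 s2=0 clk=0 s1=1 s0=0 s5=0
  Δ1: clk:0→1
  Δ2: s4:1→0
  Δ3: s1:1→0
  Δ4: s0:0→1
  (4Δ to stable)
t=1 Δ0: s3=0 s4=0 s2=0 clk=1 s1=0 s0=1 s5=0
  Δ1: clk:1→0
  (1Δ to stable)
t=2 Δ0: s3=0 s4=0 s2=0 clk=0 s1=0 s0=1 s5=0
  Δ1: clk:0→1
  Δ2: s3:0→1
  (2Δ to stable)
t=3 Δ0: s3=1 s4=0 s2=0 clk=1 s1=0 s0=1 s5=0
  Δ1: clk:1→0
  (1Δ to stable)
t=4 Δ0: s3=1 s4=0 s2=0 clk=0 s1=0 s0=1 s5=0
  Δ1: clk:0→1
  (1Δ to stable)

2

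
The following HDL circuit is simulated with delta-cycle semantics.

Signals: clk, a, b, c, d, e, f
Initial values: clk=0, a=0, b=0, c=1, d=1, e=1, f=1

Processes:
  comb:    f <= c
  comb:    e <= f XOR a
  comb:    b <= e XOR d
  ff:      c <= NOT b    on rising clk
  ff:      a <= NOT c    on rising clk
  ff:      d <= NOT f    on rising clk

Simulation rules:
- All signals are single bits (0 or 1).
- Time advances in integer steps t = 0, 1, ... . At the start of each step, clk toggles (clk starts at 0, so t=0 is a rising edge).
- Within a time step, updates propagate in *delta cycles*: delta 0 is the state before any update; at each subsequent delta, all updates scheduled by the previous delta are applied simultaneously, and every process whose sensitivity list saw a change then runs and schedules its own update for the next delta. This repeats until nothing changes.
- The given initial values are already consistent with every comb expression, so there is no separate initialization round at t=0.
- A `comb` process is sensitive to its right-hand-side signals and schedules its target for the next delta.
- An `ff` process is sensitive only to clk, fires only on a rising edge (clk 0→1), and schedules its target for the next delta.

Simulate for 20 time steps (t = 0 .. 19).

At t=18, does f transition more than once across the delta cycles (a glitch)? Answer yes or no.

[bits: d,c,e,a,b,f,clk]
t=0: Δ0=1110010 Δ1=1110011 Δ2=0110011 Δ3=0110111 | 3Δ
t=1: Δ0=0110111 Δ1=0110110 | 1Δ
t=2: Δ0=0110110 Δ1=0110111 Δ2=0010111 Δ3=0010101 Δ4=0000101 Δ5=0000001 | 5Δ
t=3: Δ0=0000001 Δ1=0000000 | 1Δ
t=4: Δ0=0000000 Δ1=0000001 Δ2=1101001 Δ3=1111111 Δ4=1101011 Δ5=1101111 | 5Δ
t=5: Δ0=1101111 Δ1=1101110 | 1Δ
t=6: Δ0=1101110 Δ1=1101111 Δ2=0000111 Δ3=0010001 Δ4=0000101 Δ5=0000001 | 5Δ
t=7: Δ0=0000001 Δ1=0000000 | 1Δ
t=8: Δ0=0000000 Δ1=0000001 Δ2=1101001 Δ3=1111111 Δ4=1101011 Δ5=1101111 | 5Δ
t=9: Δ0=1101111 Δ1=1101110 | 1Δ
t=10: Δ0=1101110 Δ1=1101111 Δ2=0000111 Δ3=0010001 Δ4=0000101 Δ5=0000001 | 5Δ
t=11: Δ0=0000001 Δ1=0000000 | 1Δ
t=12: Δ0=0000000 Δ1=0000001 Δ2=1101001 Δ3=1111111 Δ4=1101011 Δ5=1101111 | 5Δ
t=13: Δ0=1101111 Δ1=1101110 | 1Δ
t=14: Δ0=1101110 Δ1=1101111 Δ2=0000111 Δ3=0010001 Δ4=0000101 Δ5=0000001 | 5Δ
t=15: Δ0=0000001 Δ1=0000000 | 1Δ
t=16: Δ0=0000000 Δ1=0000001 Δ2=1101001 Δ3=1111111 Δ4=1101011 Δ5=1101111 | 5Δ
t=17: Δ0=1101111 Δ1=1101110 | 1Δ
t=18: Δ0=1101110 Δ1=1101111 Δ2=0000111 Δ3=0010001 Δ4=0000101 Δ5=0000001 | 5Δ
t=19: Δ0=0000001 Δ1=0000000 | 1Δ

no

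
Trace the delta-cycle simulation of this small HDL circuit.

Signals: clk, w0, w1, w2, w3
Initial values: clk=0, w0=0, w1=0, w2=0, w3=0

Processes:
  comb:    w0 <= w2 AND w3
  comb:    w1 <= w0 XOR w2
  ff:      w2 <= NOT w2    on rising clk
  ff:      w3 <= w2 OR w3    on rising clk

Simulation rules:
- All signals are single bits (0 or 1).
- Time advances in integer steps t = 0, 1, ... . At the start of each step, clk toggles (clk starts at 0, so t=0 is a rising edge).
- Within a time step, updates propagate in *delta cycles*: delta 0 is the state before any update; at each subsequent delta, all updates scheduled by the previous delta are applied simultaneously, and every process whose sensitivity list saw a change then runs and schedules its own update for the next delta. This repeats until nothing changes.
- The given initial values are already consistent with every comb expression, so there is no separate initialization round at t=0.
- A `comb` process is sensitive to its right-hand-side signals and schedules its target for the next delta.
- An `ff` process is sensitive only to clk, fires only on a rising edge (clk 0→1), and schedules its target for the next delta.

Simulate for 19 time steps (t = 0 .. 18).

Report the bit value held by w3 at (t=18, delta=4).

t0.Δ0 w3=0 w2=0 w0=0 clk=0 w1=0
t0.Δ1 w3=0 w2=0 w0=0 clk=1 w1=0
t0.Δ2 w3=0 w2=1 w0=0 clk=1 w1=0
t0.Δ3 w3=0 w2=1 w0=0 clk=1 w1=1
t1.Δ0 w3=0 w2=1 w0=0 clk=1 w1=1
t1.Δ1 w3=0 w2=1 w0=0 clk=0 w1=1
t2.Δ0 w3=0 w2=1 w0=0 clk=0 w1=1
t2.Δ1 w3=0 w2=1 w0=0 clk=1 w1=1
t2.Δ2 w3=1 w2=0 w0=0 clk=1 w1=1
t2.Δ3 w3=1 w2=0 w0=0 clk=1 w1=0
t3.Δ0 w3=1 w2=0 w0=0 clk=1 w1=0
t3.Δ1 w3=1 w2=0 w0=0 clk=0 w1=0
t4.Δ0 w3=1 w2=0 w0=0 clk=0 w1=0
t4.Δ1 w3=1 w2=0 w0=0 clk=1 w1=0
t4.Δ2 w3=1 w2=1 w0=0 clk=1 w1=0
t4.Δ3 w3=1 w2=1 w0=1 clk=1 w1=1
t4.Δ4 w3=1 w2=1 w0=1 clk=1 w1=0
t5.Δ0 w3=1 w2=1 w0=1 clk=1 w1=0
t5.Δ1 w3=1 w2=1 w0=1 clk=0 w1=0
t6.Δ0 w3=1 w2=1 w0=1 clk=0 w1=0
t6.Δ1 w3=1 w2=1 w0=1 clk=1 w1=0
t6.Δ2 w3=1 w2=0 w0=1 clk=1 w1=0
t6.Δ3 w3=1 w2=0 w0=0 clk=1 w1=1
t6.Δ4 w3=1 w2=0 w0=0 clk=1 w1=0
t7.Δ0 w3=1 w2=0 w0=0 clk=1 w1=0
t7.Δ1 w3=1 w2=0 w0=0 clk=0 w1=0
t8.Δ0 w3=1 w2=0 w0=0 clk=0 w1=0
t8.Δ1 w3=1 w2=0 w0=0 clk=1 w1=0
t8.Δ2 w3=1 w2=1 w0=0 clk=1 w1=0
t8.Δ3 w3=1 w2=1 w0=1 clk=1 w1=1
t8.Δ4 w3=1 w2=1 w0=1 clk=1 w1=0
t9.Δ0 w3=1 w2=1 w0=1 clk=1 w1=0
t9.Δ1 w3=1 w2=1 w0=1 clk=0 w1=0
t10.Δ0 w3=1 w2=1 w0=1 clk=0 w1=0
t10.Δ1 w3=1 w2=1 w0=1 clk=1 w1=0
t10.Δ2 w3=1 w2=0 w0=1 clk=1 w1=0
t10.Δ3 w3=1 w2=0 w0=0 clk=1 w1=1
t10.Δ4 w3=1 w2=0 w0=0 clk=1 w1=0
t11.Δ0 w3=1 w2=0 w0=0 clk=1 w1=0
t11.Δ1 w3=1 w2=0 w0=0 clk=0 w1=0
t12.Δ0 w3=1 w2=0 w0=0 clk=0 w1=0
t12.Δ1 w3=1 w2=0 w0=0 clk=1 w1=0
t12.Δ2 w3=1 w2=1 w0=0 clk=1 w1=0
t12.Δ3 w3=1 w2=1 w0=1 clk=1 w1=1
t12.Δ4 w3=1 w2=1 w0=1 clk=1 w1=0
t13.Δ0 w3=1 w2=1 w0=1 clk=1 w1=0
t13.Δ1 w3=1 w2=1 w0=1 clk=0 w1=0
t14.Δ0 w3=1 w2=1 w0=1 clk=0 w1=0
t14.Δ1 w3=1 w2=1 w0=1 clk=1 w1=0
t14.Δ2 w3=1 w2=0 w0=1 clk=1 w1=0
t14.Δ3 w3=1 w2=0 w0=0 clk=1 w1=1
t14.Δ4 w3=1 w2=0 w0=0 clk=1 w1=0
t15.Δ0 w3=1 w2=0 w0=0 clk=1 w1=0
t15.Δ1 w3=1 w2=0 w0=0 clk=0 w1=0
t16.Δ0 w3=1 w2=0 w0=0 clk=0 w1=0
t16.Δ1 w3=1 w2=0 w0=0 clk=1 w1=0
t16.Δ2 w3=1 w2=1 w0=0 clk=1 w1=0
t16.Δ3 w3=1 w2=1 w0=1 clk=1 w1=1
t16.Δ4 w3=1 w2=1 w0=1 clk=1 w1=0
t17.Δ0 w3=1 w2=1 w0=1 clk=1 w1=0
t17.Δ1 w3=1 w2=1 w0=1 clk=0 w1=0
t18.Δ0 w3=1 w2=1 w0=1 clk=0 w1=0
t18.Δ1 w3=1 w2=1 w0=1 clk=1 w1=0
t18.Δ2 w3=1 w2=0 w0=1 clk=1 w1=0
t18.Δ3 w3=1 w2=0 w0=0 clk=1 w1=1
t18.Δ4 w3=1 w2=0 w0=0 clk=1 w1=0

1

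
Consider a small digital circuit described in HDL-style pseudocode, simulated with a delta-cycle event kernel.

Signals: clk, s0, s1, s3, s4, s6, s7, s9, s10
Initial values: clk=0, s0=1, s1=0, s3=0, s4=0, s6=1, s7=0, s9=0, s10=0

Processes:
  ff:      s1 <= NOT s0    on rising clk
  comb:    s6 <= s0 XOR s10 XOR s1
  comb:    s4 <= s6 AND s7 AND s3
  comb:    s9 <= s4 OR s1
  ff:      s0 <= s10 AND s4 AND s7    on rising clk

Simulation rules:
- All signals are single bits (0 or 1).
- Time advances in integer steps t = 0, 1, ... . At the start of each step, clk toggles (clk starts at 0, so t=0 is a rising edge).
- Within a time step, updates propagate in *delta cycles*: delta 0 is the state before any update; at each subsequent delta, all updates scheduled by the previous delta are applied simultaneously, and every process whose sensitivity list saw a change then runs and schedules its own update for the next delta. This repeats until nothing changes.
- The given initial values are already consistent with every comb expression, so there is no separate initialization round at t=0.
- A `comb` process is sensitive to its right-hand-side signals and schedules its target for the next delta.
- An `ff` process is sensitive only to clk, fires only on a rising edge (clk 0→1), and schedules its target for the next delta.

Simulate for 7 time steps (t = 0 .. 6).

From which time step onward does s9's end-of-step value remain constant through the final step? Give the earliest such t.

t0.Δ0 s10=0 s3=0 s6=1 s9=0 clk=0 s1=0 s0=1 s7=0 s4=0
t0.Δ1 s10=0 s3=0 s6=1 s9=0 clk=1 s1=0 s0=1 s7=0 s4=0
t0.Δ2 s10=0 s3=0 s6=1 s9=0 clk=1 s1=0 s0=0 s7=0 s4=0
t0.Δ3 s10=0 s3=0 s6=0 s9=0 clk=1 s1=0 s0=0 s7=0 s4=0
t1.Δ0 s10=0 s3=0 s6=0 s9=0 clk=1 s1=0 s0=0 s7=0 s4=0
t1.Δ1 s10=0 s3=0 s6=0 s9=0 clk=0 s1=0 s0=0 s7=0 s4=0
t2.Δ0 s10=0 s3=0 s6=0 s9=0 clk=0 s1=0 s0=0 s7=0 s4=0
t2.Δ1 s10=0 s3=0 s6=0 s9=0 clk=1 s1=0 s0=0 s7=0 s4=0
t2.Δ2 s10=0 s3=0 s6=0 s9=0 clk=1 s1=1 s0=0 s7=0 s4=0
t2.Δ3 s10=0 s3=0 s6=1 s9=1 clk=1 s1=1 s0=0 s7=0 s4=0
t3.Δ0 s10=0 s3=0 s6=1 s9=1 clk=1 s1=1 s0=0 s7=0 s4=0
t3.Δ1 s10=0 s3=0 s6=1 s9=1 clk=0 s1=1 s0=0 s7=0 s4=0
t4.Δ0 s10=0 s3=0 s6=1 s9=1 clk=0 s1=1 s0=0 s7=0 s4=0
t4.Δ1 s10=0 s3=0 s6=1 s9=1 clk=1 s1=1 s0=0 s7=0 s4=0
t5.Δ0 s10=0 s3=0 s6=1 s9=1 clk=1 s1=1 s0=0 s7=0 s4=0
t5.Δ1 s10=0 s3=0 s6=1 s9=1 clk=0 s1=1 s0=0 s7=0 s4=0
t6.Δ0 s10=0 s3=0 s6=1 s9=1 clk=0 s1=1 s0=0 s7=0 s4=0
t6.Δ1 s10=0 s3=0 s6=1 s9=1 clk=1 s1=1 s0=0 s7=0 s4=0

2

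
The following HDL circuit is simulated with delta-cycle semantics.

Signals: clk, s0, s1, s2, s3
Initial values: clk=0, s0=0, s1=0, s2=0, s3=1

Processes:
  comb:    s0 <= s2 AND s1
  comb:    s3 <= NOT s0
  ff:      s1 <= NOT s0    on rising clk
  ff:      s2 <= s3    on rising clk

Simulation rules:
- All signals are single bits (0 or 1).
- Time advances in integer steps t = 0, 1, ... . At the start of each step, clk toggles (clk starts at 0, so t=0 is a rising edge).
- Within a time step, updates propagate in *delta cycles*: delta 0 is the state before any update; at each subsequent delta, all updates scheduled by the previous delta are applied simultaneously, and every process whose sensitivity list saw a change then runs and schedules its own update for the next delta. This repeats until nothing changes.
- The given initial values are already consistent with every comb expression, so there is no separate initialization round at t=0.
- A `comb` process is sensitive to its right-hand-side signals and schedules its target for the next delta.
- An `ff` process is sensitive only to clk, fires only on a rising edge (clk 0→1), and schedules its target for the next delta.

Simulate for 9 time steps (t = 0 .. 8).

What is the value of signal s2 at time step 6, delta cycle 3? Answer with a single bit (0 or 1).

t0.Δ0 s1=0 clk=0 s0=0 s2=0 s3=1
t0.Δ1 s1=0 clk=1 s0=0 s2=0 s3=1
t0.Δ2 s1=1 clk=1 s0=0 s2=1 s3=1
t0.Δ3 s1=1 clk=1 s0=1 s2=1 s3=1
t0.Δ4 s1=1 clk=1 s0=1 s2=1 s3=0
t1.Δ0 s1=1 clk=1 s0=1 s2=1 s3=0
t1.Δ1 s1=1 clk=0 s0=1 s2=1 s3=0
t2.Δ0 s1=1 clk=0 s0=1 s2=1 s3=0
t2.Δ1 s1=1 clk=1 s0=1 s2=1 s3=0
t2.Δ2 s1=0 clk=1 s0=1 s2=0 s3=0
t2.Δ3 s1=0 clk=1 s0=0 s2=0 s3=0
t2.Δ4 s1=0 clk=1 s0=0 s2=0 s3=1
t3.Δ0 s1=0 clk=1 s0=0 s2=0 s3=1
t3.Δ1 s1=0 clk=0 s0=0 s2=0 s3=1
t4.Δ0 s1=0 clk=0 s0=0 s2=0 s3=1
t4.Δ1 s1=0 clk=1 s0=0 s2=0 s3=1
t4.Δ2 s1=1 clk=1 s0=0 s2=1 s3=1
t4.Δ3 s1=1 clk=1 s0=1 s2=1 s3=1
t4.Δ4 s1=1 clk=1 s0=1 s2=1 s3=0
t5.Δ0 s1=1 clk=1 s0=1 s2=1 s3=0
t5.Δ1 s1=1 clk=0 s0=1 s2=1 s3=0
t6.Δ0 s1=1 clk=0 s0=1 s2=1 s3=0
t6.Δ1 s1=1 clk=1 s0=1 s2=1 s3=0
t6.Δ2 s1=0 clk=1 s0=1 s2=0 s3=0
t6.Δ3 s1=0 clk=1 s0=0 s2=0 s3=0
t6.Δ4 s1=0 clk=1 s0=0 s2=0 s3=1
t7.Δ0 s1=0 clk=1 s0=0 s2=0 s3=1
t7.Δ1 s1=0 clk=0 s0=0 s2=0 s3=1
t8.Δ0 s1=0 clk=0 s0=0 s2=0 s3=1
t8.Δ1 s1=0 clk=1 s0=0 s2=0 s3=1
t8.Δ2 s1=1 clk=1 s0=0 s2=1 s3=1
t8.Δ3 s1=1 clk=1 s0=1 s2=1 s3=1
t8.Δ4 s1=1 clk=1 s0=1 s2=1 s3=0

0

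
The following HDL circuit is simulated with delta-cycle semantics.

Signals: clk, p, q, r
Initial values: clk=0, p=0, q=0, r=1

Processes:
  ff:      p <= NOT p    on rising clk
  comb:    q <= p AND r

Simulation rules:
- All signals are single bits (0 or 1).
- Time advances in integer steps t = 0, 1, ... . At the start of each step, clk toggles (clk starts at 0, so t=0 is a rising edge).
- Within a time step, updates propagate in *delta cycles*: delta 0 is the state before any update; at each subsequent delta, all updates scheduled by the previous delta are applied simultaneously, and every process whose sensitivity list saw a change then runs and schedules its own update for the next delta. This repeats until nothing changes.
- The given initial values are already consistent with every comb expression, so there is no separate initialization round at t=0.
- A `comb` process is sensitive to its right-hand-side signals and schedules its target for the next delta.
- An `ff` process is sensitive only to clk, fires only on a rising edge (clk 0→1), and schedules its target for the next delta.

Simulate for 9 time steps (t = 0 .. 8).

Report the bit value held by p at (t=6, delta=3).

[bits: clk,r,p,q]
t=0: Δ0=0100 Δ1=1100 Δ2=1110 Δ3=1111 | 3Δ
t=1: Δ0=1111 Δ1=0111 | 1Δ
t=2: Δ0=0111 Δ1=1111 Δ2=1101 Δ3=1100 | 3Δ
t=3: Δ0=1100 Δ1=0100 | 1Δ
t=4: Δ0=0100 Δ1=1100 Δ2=1110 Δ3=1111 | 3Δ
t=5: Δ0=1111 Δ1=0111 | 1Δ
t=6: Δ0=0111 Δ1=1111 Δ2=1101 Δ3=1100 | 3Δ
t=7: Δ0=1100 Δ1=0100 | 1Δ
t=8: Δ0=0100 Δ1=1100 Δ2=1110 Δ3=1111 | 3Δ

0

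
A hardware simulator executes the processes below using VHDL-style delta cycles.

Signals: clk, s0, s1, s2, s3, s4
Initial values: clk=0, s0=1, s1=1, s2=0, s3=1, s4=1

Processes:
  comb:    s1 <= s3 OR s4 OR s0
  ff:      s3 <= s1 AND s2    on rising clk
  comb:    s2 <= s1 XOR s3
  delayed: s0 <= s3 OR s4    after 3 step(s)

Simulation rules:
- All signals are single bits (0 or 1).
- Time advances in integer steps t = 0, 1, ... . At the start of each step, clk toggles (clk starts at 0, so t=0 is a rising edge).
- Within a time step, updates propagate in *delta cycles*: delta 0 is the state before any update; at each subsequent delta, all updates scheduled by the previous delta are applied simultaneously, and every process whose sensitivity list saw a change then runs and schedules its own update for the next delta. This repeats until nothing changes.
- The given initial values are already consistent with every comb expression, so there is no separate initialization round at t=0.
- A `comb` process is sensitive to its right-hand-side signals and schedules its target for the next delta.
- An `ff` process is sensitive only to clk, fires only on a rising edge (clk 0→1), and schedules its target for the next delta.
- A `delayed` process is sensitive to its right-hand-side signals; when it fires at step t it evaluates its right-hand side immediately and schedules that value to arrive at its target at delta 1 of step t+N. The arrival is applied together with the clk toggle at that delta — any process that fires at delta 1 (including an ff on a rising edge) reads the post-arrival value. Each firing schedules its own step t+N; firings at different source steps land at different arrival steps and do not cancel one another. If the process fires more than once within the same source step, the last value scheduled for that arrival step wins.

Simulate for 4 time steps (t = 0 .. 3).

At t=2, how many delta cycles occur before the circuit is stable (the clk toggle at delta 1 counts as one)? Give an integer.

t=0 Δ0: s2=0 clk=0 s4=1 s0=1 s3=1 s1=1
  Δ1: clk:0→1
  Δ2: s3:1→0
  Δ3: s2:0→1
  (3Δ to stable)
t=1 Δ0: s2=1 clk=1 s4=1 s0=1 s3=0 s1=1
  Δ1: clk:1→0
  (1Δ to stable)
t=2 Δ0: s2=1 clk=0 s4=1 s0=1 s3=0 s1=1
  Δ1: clk:0→1
  Δ2: s3:0→1
  Δ3: s2:1→0
  (3Δ to stable)
t=3 Δ0: s2=0 clk=1 s4=1 s0=1 s3=1 s1=1
  Δ1: clk:1→0
  (1Δ to stable)

3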